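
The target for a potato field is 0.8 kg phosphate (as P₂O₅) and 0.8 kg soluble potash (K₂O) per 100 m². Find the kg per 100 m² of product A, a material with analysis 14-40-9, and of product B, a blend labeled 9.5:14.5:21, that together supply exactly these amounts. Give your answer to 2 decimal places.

0.73 kg product A, 3.50 kg product B

With a, b = kg per 100 m² of product A and product B:
P₂O₅: 0.4·a + 0.145·b = 0.8
K₂O: 0.09·a + 0.21·b = 0.8
Eliminate a: (row1) − 0.4/0.09·(row2) → -0.788333·b = -2.75556, so b = 3.49542.
Back-substitute: a = (0.8 − 0.145·3.49542) / 0.4 = 0.732911.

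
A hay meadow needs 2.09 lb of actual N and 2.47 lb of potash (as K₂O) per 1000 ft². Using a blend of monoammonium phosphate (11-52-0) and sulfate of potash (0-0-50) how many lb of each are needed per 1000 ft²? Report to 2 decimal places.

19.00 lb monoammonium phosphate, 4.94 lb sulfate of potash

Per-1000 ft² balance (a = monoammonium phosphate, b = sulfate of potash):
N: 0.11·a + 0·b = 2.09
K₂O: 0·a + 0.5·b = 2.47
Solving simultaneously: a = 19, b = 4.94.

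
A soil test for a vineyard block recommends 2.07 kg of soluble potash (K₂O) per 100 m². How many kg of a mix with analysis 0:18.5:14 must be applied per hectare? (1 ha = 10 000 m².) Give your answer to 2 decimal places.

1478.57 kg of product per hectare

Product per 100 m² = 2.07 / 14% = 14.7857 kg.
Convert to per hectare: 14.7857 × 100 = 1478.571 kg.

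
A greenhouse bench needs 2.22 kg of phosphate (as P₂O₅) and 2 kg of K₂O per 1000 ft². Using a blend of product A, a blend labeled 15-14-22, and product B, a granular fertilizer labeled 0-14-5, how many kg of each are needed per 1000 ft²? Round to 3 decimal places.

With a, b = kg per 1000 ft² of product A and product B:
P₂O₅: 0.14·a + 0.14·b = 2.22
K₂O: 0.22·a + 0.05·b = 2
Solving simultaneously: a = 7.10084, b = 8.7563.

7.101 kg product A, 8.756 kg product B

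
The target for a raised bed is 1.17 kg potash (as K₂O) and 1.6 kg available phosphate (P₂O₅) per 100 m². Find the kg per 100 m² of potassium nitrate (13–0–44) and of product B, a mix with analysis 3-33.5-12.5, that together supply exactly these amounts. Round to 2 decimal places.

1.30 kg potassium nitrate, 4.78 kg product B

Let a = kg of potassium nitrate, b = kg of product B (per 100 m²).
K₂O: 0.44·a + 0.125·b = 1.17
P₂O₅: 0·a + 0.335·b = 1.6
Solving simultaneously: a = 1.30224, b = 4.77612.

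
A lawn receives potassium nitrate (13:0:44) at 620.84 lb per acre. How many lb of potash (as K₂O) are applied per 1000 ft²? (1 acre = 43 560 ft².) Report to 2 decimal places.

6.27 lb K₂O per thousand sq ft

K₂O per acre = 620.84 × 44% = 273.17 lb.
Convert to per 1000 ft²: 273.17 × 0.0229568 = 6.27111 lb.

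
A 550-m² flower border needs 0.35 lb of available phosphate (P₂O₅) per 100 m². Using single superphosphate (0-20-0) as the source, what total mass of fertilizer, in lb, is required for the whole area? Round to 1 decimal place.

Product per 100 m² = 0.35 / 20% = 1.75 lb.
Total product = 1.75 × 550 / 100 = 9.625 lb.

9.6 lb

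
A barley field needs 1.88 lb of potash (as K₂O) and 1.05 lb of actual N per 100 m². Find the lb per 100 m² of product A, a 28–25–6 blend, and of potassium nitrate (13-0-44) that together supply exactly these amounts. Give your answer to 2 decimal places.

With a, b = lb per 100 m² of product A and potassium nitrate:
K₂O: 0.06·a + 0.44·b = 1.88
N: 0.28·a + 0.13·b = 1.05
Eliminate b: (row1) − 0.44/0.13·(row2) → -0.887692·a = -1.67385, so a = 1.88562.
Then b = (1.05 − 0.28·1.88562) / 0.13 = 4.0156.

1.89 lb product A, 4.02 lb potassium nitrate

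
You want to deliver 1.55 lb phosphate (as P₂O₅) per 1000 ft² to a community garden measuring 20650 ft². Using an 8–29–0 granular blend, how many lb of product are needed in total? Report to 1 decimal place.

Product per 1000 ft² = 1.55 / 29% = 5.34483 lb.
Total product = 5.34483 × 20650 / 1000 = 110.371 lb.

110.4 lb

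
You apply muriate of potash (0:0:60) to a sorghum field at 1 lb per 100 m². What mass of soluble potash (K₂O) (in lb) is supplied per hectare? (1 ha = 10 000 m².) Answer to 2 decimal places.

60.00 lb K₂O per hectare

K₂O per 100 m² = 1 × 60% = 0.6 lb.
Convert to per hectare: 0.6 × 100 = 60 lb.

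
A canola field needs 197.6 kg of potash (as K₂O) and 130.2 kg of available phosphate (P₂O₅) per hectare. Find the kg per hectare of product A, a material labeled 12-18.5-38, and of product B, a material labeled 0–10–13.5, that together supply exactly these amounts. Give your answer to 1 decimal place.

167.6 kg product A, 991.9 kg product B

With a, b = kg per hectare of product A and product B:
K₂O: 0.38·a + 0.135·b = 197.6
P₂O₅: 0.185·a + 0.1·b = 130.2
From row1: a = (197.6 − 0.135·b) / 0.38.
Into row2: 0.185·(197.6 − 0.135·b)/0.38 + 0.1·b = 130.2 → b = 991.939, a = 167.601.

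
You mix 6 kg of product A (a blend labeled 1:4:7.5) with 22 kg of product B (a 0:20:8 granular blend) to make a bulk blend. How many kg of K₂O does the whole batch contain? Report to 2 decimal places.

K₂O mass = 7.5%×6 + 8%×22 = 2.21 kg.

2.21 kg K₂O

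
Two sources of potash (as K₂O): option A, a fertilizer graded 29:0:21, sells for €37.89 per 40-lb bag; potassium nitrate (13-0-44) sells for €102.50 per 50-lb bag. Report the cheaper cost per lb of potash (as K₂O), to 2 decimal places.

€4.51 per lb K₂O (option A)

option A: K₂O per bag = 40 × 21% = 8.4 lb; cost = 37.89 / 8.4 = €4.5107/lb K₂O.
potassium nitrate: K₂O per bag = 50 × 44% = 22 lb; cost = 102.50 / 22 = €4.6591/lb K₂O.
option A is cheaper.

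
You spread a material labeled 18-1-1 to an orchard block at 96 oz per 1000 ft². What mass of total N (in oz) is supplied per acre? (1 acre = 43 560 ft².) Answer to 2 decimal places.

752.72 oz N per acre

nitrogen per 1000 ft² = 96 × 18% = 17.28 oz.
Convert to per acre: 17.28 × 43.56 = 752.717 oz.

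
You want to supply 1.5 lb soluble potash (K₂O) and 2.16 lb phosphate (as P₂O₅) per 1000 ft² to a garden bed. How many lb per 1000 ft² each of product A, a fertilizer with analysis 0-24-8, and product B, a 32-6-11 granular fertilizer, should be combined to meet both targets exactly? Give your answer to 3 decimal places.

6.833 lb product A, 8.667 lb product B

With a, b = lb per 1000 ft² of product A and product B:
K₂O: 0.08·a + 0.11·b = 1.5
P₂O₅: 0.24·a + 0.06·b = 2.16
From row1: a = (1.5 − 0.11·b) / 0.08.
Into row2: 0.24·(1.5 − 0.11·b)/0.08 + 0.06·b = 2.16 → b = 8.66667, a = 6.83333.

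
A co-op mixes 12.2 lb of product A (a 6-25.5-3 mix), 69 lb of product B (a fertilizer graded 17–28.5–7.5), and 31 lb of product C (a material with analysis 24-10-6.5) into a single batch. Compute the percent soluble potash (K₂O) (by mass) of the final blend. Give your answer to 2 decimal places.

6.73% K₂O

Total mass = 12.2 + 69 + 31 = 112.2 lb.
K₂O mass = 3%×12.2 + 7.5%×69 + 6.5%×31 = 7.556 lb.
% K₂O = 7.556 / 112.2 = 6.7344%.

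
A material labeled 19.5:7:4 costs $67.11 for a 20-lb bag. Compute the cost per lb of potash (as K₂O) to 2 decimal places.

K₂O in bag = 20 × 4% = 0.8 lb.
Cost per lb K₂O = $67.11 / 0.8 = $83.8875.

$83.89 per lb K₂O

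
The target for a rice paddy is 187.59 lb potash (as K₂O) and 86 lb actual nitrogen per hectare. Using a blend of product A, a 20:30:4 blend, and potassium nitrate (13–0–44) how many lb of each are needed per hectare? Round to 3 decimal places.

162.479 lb product A, 411.570 lb potassium nitrate

With a, b = lb per hectare of product A and potassium nitrate:
K₂O: 0.04·a + 0.44·b = 187.59
N: 0.2·a + 0.13·b = 86
From row1: a = (187.59 − 0.44·b) / 0.04.
Into row2: 0.2·(187.59 − 0.44·b)/0.04 + 0.13·b = 86 → b = 411.57005, a = 162.47947.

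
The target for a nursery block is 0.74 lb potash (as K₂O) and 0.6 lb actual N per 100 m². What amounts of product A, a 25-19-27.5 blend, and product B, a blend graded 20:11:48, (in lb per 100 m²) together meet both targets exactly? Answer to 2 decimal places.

2.15 lb product A, 0.31 lb product B

Per-100 m² balance (a = product A, b = product B):
K₂O: 0.275·a + 0.48·b = 0.74
N: 0.25·a + 0.2·b = 0.6
Eliminate a: (row1) − 0.275/0.25·(row2) → 0.26·b = 0.08, so b = 0.307692.
Back-substitute: a = (0.74 − 0.48·0.307692) / 0.275 = 2.15385.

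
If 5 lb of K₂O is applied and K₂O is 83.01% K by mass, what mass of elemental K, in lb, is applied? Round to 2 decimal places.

4.15 lb K

K = 5 × 0.8301 = 4.1505 lb.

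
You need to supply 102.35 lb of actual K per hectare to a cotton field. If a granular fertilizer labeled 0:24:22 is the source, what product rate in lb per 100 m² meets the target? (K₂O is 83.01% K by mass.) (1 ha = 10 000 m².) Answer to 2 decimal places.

As K₂O: 102.35 / 0.8301 = 123.298 lb per hectare.
Product per hectare = 123.298 / 22% = 560.447 lb.
Convert to per 100 m²: 560.447 × 0.01 = 5.60447 lb.

5.60 lb of product per hundred sq m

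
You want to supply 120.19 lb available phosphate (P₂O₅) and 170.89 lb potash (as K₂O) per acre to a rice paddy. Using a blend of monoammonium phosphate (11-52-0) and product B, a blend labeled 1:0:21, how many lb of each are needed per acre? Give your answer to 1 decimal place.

231.1 lb monoammonium phosphate, 813.8 lb product B

With a, b = lb per acre of monoammonium phosphate and product B:
P₂O₅: 0.52·a + 0·b = 120.19
K₂O: 0·a + 0.21·b = 170.89
Solving simultaneously: a = 231.135, b = 813.762.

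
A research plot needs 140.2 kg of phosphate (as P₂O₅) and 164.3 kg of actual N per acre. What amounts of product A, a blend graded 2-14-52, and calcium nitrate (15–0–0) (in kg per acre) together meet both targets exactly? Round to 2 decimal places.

1001.43 kg product A, 961.81 kg calcium nitrate

Per-acre balance (a = product A, b = calcium nitrate):
P₂O₅: 0.14·a + 0·b = 140.2
N: 0.02·a + 0.15·b = 164.3
Eliminate b: (row1) − 0/0.15·(row2) → 0.14·a = 140.2, so a = 1001.429.
Then b = (164.3 − 0.02·1001.429) / 0.15 = 961.8095.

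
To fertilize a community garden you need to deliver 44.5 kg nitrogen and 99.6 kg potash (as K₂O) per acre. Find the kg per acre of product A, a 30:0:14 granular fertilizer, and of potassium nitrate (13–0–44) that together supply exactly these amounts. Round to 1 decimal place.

Per-acre balance (a = product A, b = potassium nitrate):
N: 0.3·a + 0.13·b = 44.5
K₂O: 0.14·a + 0.44·b = 99.6
Solving simultaneously: a = 58.2777, b = 207.821.

58.3 kg product A, 207.8 kg potassium nitrate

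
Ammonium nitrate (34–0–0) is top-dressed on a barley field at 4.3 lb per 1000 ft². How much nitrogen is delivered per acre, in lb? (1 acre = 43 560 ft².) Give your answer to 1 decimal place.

63.7 lb N per acre

nitrogen per 1000 ft² = 4.3 × 34% = 1.462 lb.
Convert to per acre: 1.462 × 43.56 = 63.6847 lb.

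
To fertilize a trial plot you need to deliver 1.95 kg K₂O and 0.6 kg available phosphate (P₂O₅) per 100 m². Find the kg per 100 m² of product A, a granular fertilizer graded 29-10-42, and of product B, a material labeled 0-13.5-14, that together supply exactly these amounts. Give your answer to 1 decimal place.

4.2 kg product A, 1.3 kg product B

Per-100 m² balance (a = product A, b = product B):
K₂O: 0.42·a + 0.14·b = 1.95
P₂O₅: 0.1·a + 0.135·b = 0.6
From row1: a = (1.95 − 0.14·b) / 0.42.
Into row2: 0.1·(1.95 − 0.14·b)/0.42 + 0.135·b = 0.6 → b = 1.33489, a = 4.19789.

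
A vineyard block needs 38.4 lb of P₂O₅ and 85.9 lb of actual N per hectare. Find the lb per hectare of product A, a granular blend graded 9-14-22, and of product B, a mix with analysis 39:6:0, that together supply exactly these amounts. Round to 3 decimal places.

199.634 lb product A, 174.187 lb product B

With a, b = lb per hectare of product A and product B:
P₂O₅: 0.14·a + 0.06·b = 38.4
N: 0.09·a + 0.39·b = 85.9
Eliminate a: (row1) − 0.14/0.09·(row2) → -0.546667·b = -95.2222, so b = 174.18699.
Back-substitute: a = (38.4 − 0.06·174.18699) / 0.14 = 199.6341.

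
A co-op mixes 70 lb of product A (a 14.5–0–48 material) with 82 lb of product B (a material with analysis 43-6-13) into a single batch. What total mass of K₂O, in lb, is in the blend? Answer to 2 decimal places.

K₂O mass = 48%×70 + 13%×82 = 44.26 lb.

44.26 lb K₂O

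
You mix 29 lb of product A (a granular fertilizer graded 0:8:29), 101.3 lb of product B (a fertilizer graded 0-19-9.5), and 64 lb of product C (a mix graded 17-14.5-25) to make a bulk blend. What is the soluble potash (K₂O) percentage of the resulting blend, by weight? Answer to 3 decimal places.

Total mass = 29 + 101.3 + 64 = 194.3 lb.
K₂O mass = 29%×29 + 9.5%×101.3 + 25%×64 = 34.0335 lb.
% K₂O = 34.0335 / 194.3 = 17.51595%.

17.516% K₂O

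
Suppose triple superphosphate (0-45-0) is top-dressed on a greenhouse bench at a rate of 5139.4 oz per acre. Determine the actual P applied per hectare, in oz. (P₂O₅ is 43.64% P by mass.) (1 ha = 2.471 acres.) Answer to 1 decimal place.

P₂O₅ per acre = 5139.4 × 45% = 2312.73 oz.
Elemental P = 2312.73 × 0.4364 = 1009.28 oz per acre.
Convert to per hectare: 1009.28 × 2.471 = 2493.92 oz.

2493.9 oz P per hectare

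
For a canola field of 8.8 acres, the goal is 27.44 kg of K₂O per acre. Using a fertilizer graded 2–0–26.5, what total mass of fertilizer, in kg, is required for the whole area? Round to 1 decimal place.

Product per acre = 27.44 / 26.5% = 103.547 kg.
Total product = 103.547 × 8.8 = 911.215 kg.

911.2 kg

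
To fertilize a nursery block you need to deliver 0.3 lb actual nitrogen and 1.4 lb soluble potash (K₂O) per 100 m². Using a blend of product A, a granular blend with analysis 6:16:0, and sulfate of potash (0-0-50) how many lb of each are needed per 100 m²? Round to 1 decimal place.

Let a = lb of product A, b = lb of sulfate of potash (per 100 m²).
N: 0.06·a + 0·b = 0.3
K₂O: 0·a + 0.5·b = 1.4
Solving simultaneously: a = 5, b = 2.8.

5.0 lb product A, 2.8 lb sulfate of potash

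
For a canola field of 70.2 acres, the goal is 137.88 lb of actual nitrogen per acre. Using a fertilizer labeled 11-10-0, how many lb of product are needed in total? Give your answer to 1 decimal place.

87992.5 lb

Product per acre = 137.88 / 11% = 1253.45 lb.
Total product = 1253.45 × 70.2 = 87992.51 lb.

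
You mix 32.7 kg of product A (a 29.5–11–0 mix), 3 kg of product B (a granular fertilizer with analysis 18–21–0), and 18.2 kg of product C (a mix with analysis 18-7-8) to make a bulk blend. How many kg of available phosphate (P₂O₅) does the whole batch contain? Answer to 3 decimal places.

5.501 kg P₂O₅

P₂O₅ mass = 11%×32.7 + 21%×3 + 7%×18.2 = 5.501 kg.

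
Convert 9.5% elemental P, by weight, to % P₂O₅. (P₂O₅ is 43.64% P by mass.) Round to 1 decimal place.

%P₂O₅ = 9.5 / 0.4364 = 21.769%.

21.8% P₂O₅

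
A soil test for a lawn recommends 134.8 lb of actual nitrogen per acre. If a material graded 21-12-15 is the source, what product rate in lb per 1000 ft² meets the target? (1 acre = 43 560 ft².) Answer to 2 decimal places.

14.74 lb of product per thousand sq ft

Product per acre = 134.8 / 21% = 641.905 lb.
Convert to per 1000 ft²: 641.905 × 0.0229568 = 14.7361 lb.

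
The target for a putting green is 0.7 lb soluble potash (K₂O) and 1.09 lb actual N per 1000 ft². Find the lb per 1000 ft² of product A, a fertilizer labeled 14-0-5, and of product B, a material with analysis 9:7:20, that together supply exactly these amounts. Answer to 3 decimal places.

Let a = lb of product A, b = lb of product B (per 1000 ft²).
K₂O: 0.05·a + 0.2·b = 0.7
N: 0.14·a + 0.09·b = 1.09
Eliminate a: (row1) − 0.05/0.14·(row2) → 0.167857·b = 0.310714, so b = 1.85106.
Back-substitute: a = (0.7 − 0.2·1.85106) / 0.05 = 6.59574.

6.596 lb product A, 1.851 lb product B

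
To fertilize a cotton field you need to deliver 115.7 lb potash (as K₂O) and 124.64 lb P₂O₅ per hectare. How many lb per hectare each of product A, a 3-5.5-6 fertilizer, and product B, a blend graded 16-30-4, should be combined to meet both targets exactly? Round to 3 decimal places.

1881.291 lb product A, 70.563 lb product B

Per-hectare balance (a = product A, b = product B):
K₂O: 0.06·a + 0.04·b = 115.7
P₂O₅: 0.055·a + 0.3·b = 124.64
From row1: a = (115.7 − 0.04·b) / 0.06.
Into row2: 0.055·(115.7 − 0.04·b)/0.06 + 0.3·b = 124.64 → b = 70.5633, a = 1881.2911.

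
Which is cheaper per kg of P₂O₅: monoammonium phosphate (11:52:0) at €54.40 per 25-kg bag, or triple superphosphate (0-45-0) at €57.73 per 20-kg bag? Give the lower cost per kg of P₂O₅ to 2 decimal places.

monoammonium phosphate: P₂O₅ per bag = 25 × 52% = 13 kg; cost = 54.40 / 13 = €4.1846/kg P₂O₅.
triple superphosphate: P₂O₅ per bag = 20 × 45% = 9 kg; cost = 57.73 / 9 = €6.4144/kg P₂O₅.
monoammonium phosphate is cheaper.

€4.18 per kg P₂O₅ (monoammonium phosphate)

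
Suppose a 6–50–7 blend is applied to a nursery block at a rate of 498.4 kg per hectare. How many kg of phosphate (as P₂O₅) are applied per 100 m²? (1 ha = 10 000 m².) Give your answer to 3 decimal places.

2.492 kg P₂O₅ per hundred sq m

P₂O₅ per hectare = 498.4 × 50% = 249.2 kg.
Convert to per 100 m²: 249.2 × 0.01 = 2.492 kg.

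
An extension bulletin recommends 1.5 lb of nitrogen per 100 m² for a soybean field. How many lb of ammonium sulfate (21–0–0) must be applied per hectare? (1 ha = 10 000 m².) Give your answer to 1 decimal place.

714.3 lb of product per hectare

Product per 100 m² = 1.5 / 21% = 7.14286 lb.
Convert to per hectare: 7.14286 × 100 = 714.286 lb.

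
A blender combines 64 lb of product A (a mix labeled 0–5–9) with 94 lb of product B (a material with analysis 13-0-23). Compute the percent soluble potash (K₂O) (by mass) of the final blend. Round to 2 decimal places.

Total mass = 64 + 94 = 158 lb.
K₂O mass = 9%×64 + 23%×94 = 27.38 lb.
% K₂O = 27.38 / 158 = 17.3291%.

17.33% K₂O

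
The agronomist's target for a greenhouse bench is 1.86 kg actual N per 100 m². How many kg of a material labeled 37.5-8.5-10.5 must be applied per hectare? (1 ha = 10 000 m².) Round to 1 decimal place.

496.0 kg of product per hectare

Product per 100 m² = 1.86 / 37.5% = 4.96 kg.
Convert to per hectare: 4.96 × 100 = 496 kg.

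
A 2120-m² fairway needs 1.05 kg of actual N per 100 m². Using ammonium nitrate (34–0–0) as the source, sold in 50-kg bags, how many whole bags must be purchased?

Product per 100 m² = 1.05 / 34% = 3.08824 kg.
Total product = 3.08824 × 2120 / 100 = 65.4706 kg.
Bags = ⌈65.4706 / 50⌉ = 2.

2 bags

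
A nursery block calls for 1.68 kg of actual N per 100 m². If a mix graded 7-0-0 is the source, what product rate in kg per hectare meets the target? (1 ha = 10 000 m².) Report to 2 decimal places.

Product per 100 m² = 1.68 / 7% = 24 kg.
Convert to per hectare: 24 × 100 = 2400 kg.

2400.00 kg of product per hectare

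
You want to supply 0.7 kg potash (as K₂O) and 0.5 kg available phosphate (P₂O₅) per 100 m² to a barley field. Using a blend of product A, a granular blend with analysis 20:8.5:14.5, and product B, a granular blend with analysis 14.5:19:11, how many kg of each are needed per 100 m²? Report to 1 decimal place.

Let a = kg of product A, b = kg of product B (per 100 m²).
K₂O: 0.145·a + 0.11·b = 0.7
P₂O₅: 0.085·a + 0.19·b = 0.5
Solving simultaneously: a = 4.28571, b = 0.714286.

4.3 kg product A, 0.7 kg product B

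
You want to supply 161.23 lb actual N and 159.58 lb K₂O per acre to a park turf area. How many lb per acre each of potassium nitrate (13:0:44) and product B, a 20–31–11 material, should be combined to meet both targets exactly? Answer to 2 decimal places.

Per-acre balance (a = potassium nitrate, b = product B):
N: 0.13·a + 0.2·b = 161.23
K₂O: 0.44·a + 0.11·b = 159.58
Eliminate b: (row1) − 0.2/0.11·(row2) → -0.67·a = -128.915, so a = 192.411.
Then b = (159.58 − 0.44·192.411) / 0.11 = 681.083.

192.41 lb potassium nitrate, 681.08 lb product B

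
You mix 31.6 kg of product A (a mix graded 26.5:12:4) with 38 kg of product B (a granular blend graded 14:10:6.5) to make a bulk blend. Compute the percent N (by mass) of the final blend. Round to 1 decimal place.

Total mass = 31.6 + 38 = 69.6 kg.
N mass = 26.5%×31.6 + 14%×38 = 13.694 kg.
% N = 13.694 / 69.6 = 19.6753%.

19.7% N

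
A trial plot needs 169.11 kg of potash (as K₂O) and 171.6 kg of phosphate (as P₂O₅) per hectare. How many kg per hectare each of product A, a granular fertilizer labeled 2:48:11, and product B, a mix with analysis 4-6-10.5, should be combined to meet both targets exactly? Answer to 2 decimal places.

179.71 kg product A, 1422.30 kg product B

With a, b = kg per hectare of product A and product B:
K₂O: 0.11·a + 0.105·b = 169.11
P₂O₅: 0.48·a + 0.06·b = 171.6
Solving simultaneously: a = 179.712, b = 1422.301.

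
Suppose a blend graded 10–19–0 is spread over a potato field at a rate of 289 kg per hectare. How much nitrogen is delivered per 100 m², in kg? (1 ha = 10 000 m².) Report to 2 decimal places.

nitrogen per hectare = 289 × 10% = 28.9 kg.
Convert to per 100 m²: 28.9 × 0.01 = 0.289 kg.

0.29 kg N per hundred sq m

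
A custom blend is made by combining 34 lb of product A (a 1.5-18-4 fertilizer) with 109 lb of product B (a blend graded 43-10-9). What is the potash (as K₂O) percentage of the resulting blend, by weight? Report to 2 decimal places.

Total mass = 34 + 109 = 143 lb.
K₂O mass = 4%×34 + 9%×109 = 11.17 lb.
% K₂O = 11.17 / 143 = 7.81119%.

7.81% K₂O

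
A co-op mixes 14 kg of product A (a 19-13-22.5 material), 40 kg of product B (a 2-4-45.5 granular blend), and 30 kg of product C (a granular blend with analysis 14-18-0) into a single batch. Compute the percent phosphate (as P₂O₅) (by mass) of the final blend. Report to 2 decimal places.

10.50% P₂O₅

Total mass = 14 + 40 + 30 = 84 kg.
P₂O₅ mass = 13%×14 + 4%×40 + 18%×30 = 8.82 kg.
% P₂O₅ = 8.82 / 84 = 10.5%.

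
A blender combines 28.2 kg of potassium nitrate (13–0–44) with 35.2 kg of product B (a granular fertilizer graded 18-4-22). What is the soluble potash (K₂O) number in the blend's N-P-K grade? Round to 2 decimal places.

Total mass = 28.2 + 35.2 = 63.4 kg.
K₂O mass = 44%×28.2 + 22%×35.2 = 20.152 kg.
% K₂O = 20.152 / 63.4 = 31.7855%.

31.79% K₂O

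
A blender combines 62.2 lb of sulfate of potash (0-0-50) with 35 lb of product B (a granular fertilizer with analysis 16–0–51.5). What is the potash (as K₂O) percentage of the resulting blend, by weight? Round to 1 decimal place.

50.5% K₂O

Total mass = 62.2 + 35 = 97.2 lb.
K₂O mass = 50%×62.2 + 51.5%×35 = 49.125 lb.
% K₂O = 49.125 / 97.2 = 50.5401%.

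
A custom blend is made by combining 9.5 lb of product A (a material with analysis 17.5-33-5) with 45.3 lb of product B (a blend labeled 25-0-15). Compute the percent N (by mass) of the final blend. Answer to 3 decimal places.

Total mass = 9.5 + 45.3 = 54.8 lb.
N mass = 17.5%×9.5 + 25%×45.3 = 12.9875 lb.
% N = 12.9875 / 54.8 = 23.6998%.

23.700% N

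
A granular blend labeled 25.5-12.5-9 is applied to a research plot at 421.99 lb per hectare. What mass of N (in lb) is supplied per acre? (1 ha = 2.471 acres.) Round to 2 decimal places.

nitrogen per hectare = 421.99 × 25.5% = 107.607 lb.
Convert to per acre: 107.607 × 0.404694 = 43.5481 lb.

43.55 lb N per acre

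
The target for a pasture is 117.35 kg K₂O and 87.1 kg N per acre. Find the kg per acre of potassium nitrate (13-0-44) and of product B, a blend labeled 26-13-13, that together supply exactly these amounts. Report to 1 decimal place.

196.8 kg potassium nitrate, 236.6 kg product B

Let a = kg of potassium nitrate, b = kg of product B (per acre).
K₂O: 0.44·a + 0.13·b = 117.35
N: 0.13·a + 0.26·b = 87.1
Eliminate b: (row1) − 0.13/0.26·(row2) → 0.375·a = 73.8, so a = 196.8.
Then b = (87.1 − 0.13·196.8) / 0.26 = 236.6.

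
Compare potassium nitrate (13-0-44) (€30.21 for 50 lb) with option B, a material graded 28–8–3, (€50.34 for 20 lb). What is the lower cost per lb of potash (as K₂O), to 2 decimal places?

€1.37 per lb K₂O (potassium nitrate)

potassium nitrate: K₂O per bag = 50 × 44% = 22 lb; cost = 30.21 / 22 = €1.3732/lb K₂O.
option B: K₂O per bag = 20 × 3% = 0.6 lb; cost = 50.34 / 0.6 = €83.9000/lb K₂O.
potassium nitrate is cheaper.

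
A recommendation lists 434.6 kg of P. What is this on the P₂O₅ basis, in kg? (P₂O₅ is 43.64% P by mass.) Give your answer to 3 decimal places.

995.875 kg P₂O₅

P₂O₅ = 434.6 / 0.4364 = 995.8753 kg.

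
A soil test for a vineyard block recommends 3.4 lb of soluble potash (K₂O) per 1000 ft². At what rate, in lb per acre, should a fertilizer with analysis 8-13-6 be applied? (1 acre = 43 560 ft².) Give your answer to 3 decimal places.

2468.400 lb of product per acre

Product per 1000 ft² = 3.4 / 6% = 56.6667 lb.
Convert to per acre: 56.6667 × 43.56 = 2468.4 lb.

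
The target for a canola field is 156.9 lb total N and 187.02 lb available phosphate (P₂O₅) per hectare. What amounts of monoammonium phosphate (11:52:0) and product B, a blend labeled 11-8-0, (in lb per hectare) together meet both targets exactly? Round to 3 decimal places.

Per-hectare balance (a = monoammonium phosphate, b = product B):
N: 0.11·a + 0.11·b = 156.9
P₂O₅: 0.52·a + 0.08·b = 187.02
Eliminate b: (row1) − 0.11/0.08·(row2) → -0.605·a = -100.253, so a = 165.7066.
Then b = (187.02 − 0.52·165.7066) / 0.08 = 1260.65702.

165.707 lb monoammonium phosphate, 1260.657 lb product B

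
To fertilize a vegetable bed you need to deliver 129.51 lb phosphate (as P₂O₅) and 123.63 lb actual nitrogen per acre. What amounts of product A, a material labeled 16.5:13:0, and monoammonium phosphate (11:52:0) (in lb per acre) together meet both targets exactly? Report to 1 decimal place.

699.9 lb product A, 74.1 lb monoammonium phosphate

Per-acre balance (a = product A, b = monoammonium phosphate):
P₂O₅: 0.13·a + 0.52·b = 129.51
N: 0.165·a + 0.11·b = 123.63
From row1: a = (129.51 − 0.52·b) / 0.13.
Into row2: 0.165·(129.51 − 0.52·b)/0.13 + 0.11·b = 123.63 → b = 74.0874, a = 699.881.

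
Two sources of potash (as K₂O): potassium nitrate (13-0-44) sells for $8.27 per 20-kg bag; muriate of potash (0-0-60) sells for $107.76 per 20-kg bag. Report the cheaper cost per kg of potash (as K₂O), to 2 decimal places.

$0.94 per kg K₂O (potassium nitrate)

potassium nitrate: K₂O per bag = 20 × 44% = 8.8 kg; cost = 8.27 / 8.8 = $0.9398/kg K₂O.
muriate of potash: K₂O per bag = 20 × 60% = 12 kg; cost = 107.76 / 12 = $8.9800/kg K₂O.
potassium nitrate is cheaper.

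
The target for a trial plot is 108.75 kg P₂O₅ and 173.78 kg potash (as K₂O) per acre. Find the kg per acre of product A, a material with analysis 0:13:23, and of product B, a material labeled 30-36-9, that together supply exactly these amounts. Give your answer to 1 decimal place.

742.2 kg product A, 34.1 kg product B

Per-acre balance (a = product A, b = product B):
P₂O₅: 0.13·a + 0.36·b = 108.75
K₂O: 0.23·a + 0.09·b = 173.78
Eliminate a: (row1) − 0.13/0.23·(row2) → 0.30913·b = 10.5265, so b = 34.052.
Back-substitute: a = (108.75 − 0.36·34.052) / 0.13 = 742.241.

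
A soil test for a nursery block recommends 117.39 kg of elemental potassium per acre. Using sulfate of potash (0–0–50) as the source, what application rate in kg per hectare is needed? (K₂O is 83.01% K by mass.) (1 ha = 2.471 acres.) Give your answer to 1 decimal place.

As K₂O: 117.39 / 0.8301 = 141.417 kg per acre.
Product per acre = 141.417 / 50% = 282.833 kg.
Convert to per hectare: 282.833 × 2.471 = 698.881 kg.

698.9 kg of product per hectare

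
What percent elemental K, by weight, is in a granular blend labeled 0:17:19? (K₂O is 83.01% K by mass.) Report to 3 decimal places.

15.772% K

%K = 19 × 0.8301 = 15.7719%.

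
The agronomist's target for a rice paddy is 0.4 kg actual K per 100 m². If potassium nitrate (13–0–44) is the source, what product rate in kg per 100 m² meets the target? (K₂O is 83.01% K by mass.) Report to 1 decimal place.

As K₂O: 0.4 / 0.8301 = 0.48187 kg per 100 m².
Product per 100 m² = 0.48187 / 44% = 1.09516 kg.

1.1 kg of product per hundred sq m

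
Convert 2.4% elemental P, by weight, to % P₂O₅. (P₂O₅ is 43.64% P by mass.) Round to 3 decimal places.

%P₂O₅ = 2.4 / 0.4364 = 5.49954%.

5.500% P₂O₅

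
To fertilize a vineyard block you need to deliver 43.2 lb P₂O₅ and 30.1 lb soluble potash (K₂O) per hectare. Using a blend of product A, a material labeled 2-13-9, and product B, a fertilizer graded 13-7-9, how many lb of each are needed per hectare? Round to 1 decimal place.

329.8 lb product A, 4.6 lb product B

Per-hectare balance (a = product A, b = product B):
P₂O₅: 0.13·a + 0.07·b = 43.2
K₂O: 0.09·a + 0.09·b = 30.1
Eliminate b: (row1) − 0.07/0.09·(row2) → 0.06·a = 19.7889, so a = 329.815.
Then b = (30.1 − 0.09·329.815) / 0.09 = 4.62963.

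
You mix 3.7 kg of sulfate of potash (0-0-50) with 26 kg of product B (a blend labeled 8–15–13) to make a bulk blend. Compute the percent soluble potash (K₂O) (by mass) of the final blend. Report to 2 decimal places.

17.61% K₂O

Total mass = 3.7 + 26 = 29.7 kg.
K₂O mass = 50%×3.7 + 13%×26 = 5.23 kg.
% K₂O = 5.23 / 29.7 = 17.6094%.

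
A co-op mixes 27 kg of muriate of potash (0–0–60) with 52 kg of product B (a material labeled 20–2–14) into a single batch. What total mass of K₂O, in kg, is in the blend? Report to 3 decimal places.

23.480 kg K₂O

K₂O mass = 60%×27 + 14%×52 = 23.48 kg.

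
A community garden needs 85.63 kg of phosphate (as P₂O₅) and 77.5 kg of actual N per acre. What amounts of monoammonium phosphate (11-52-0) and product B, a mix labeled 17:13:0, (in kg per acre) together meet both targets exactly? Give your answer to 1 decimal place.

With a, b = kg per acre of monoammonium phosphate and product B:
P₂O₅: 0.52·a + 0.13·b = 85.63
N: 0.11·a + 0.17·b = 77.5
Solving simultaneously: a = 60.4872, b = 416.744.

60.5 kg monoammonium phosphate, 416.7 kg product B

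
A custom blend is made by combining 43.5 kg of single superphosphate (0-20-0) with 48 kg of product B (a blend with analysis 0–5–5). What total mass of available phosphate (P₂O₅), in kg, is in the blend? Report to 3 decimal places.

11.100 kg P₂O₅

P₂O₅ mass = 20%×43.5 + 5%×48 = 11.1 kg.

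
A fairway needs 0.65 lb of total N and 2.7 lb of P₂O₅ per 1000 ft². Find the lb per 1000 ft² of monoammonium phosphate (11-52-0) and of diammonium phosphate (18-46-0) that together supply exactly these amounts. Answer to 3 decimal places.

Let a = lb of monoammonium phosphate, b = lb of diammonium phosphate (per 1000 ft²).
N: 0.11·a + 0.18·b = 0.65
P₂O₅: 0.52·a + 0.46·b = 2.7
Solving simultaneously: a = 4.34884, b = 0.953488.

4.349 lb monoammonium phosphate, 0.953 lb diammonium phosphate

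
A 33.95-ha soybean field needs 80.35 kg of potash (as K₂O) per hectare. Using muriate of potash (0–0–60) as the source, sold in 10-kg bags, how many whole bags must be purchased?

Product per hectare = 80.35 / 60% = 133.917 kg.
Total product = 133.917 × 33.95 = 4546.47 kg.
Bags = ⌈4546.47 / 10⌉ = 455.

455 bags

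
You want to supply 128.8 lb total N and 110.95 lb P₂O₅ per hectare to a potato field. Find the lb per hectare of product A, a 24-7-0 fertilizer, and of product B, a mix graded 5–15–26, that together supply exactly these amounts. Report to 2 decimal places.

Per-hectare balance (a = product A, b = product B):
N: 0.24·a + 0.05·b = 128.8
P₂O₅: 0.07·a + 0.15·b = 110.95
Eliminate b: (row1) − 0.05/0.15·(row2) → 0.216667·a = 91.8167, so a = 423.769.
Then b = (110.95 − 0.07·423.769) / 0.15 = 541.908.

423.77 lb product A, 541.91 lb product B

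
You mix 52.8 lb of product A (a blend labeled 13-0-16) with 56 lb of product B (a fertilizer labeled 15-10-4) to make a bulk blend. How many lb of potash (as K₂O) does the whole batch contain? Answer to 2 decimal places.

K₂O mass = 16%×52.8 + 4%×56 = 10.688 lb.

10.69 lb K₂O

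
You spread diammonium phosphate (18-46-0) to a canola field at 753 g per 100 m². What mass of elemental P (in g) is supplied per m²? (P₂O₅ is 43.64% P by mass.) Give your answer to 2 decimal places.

P₂O₅ per 100 m² = 753 × 46% = 346.38 g.
Elemental P = 346.38 × 0.4364 = 151.16 g per 100 m².
Convert to per m²: 151.16 × 0.01 = 1.5116 g.

1.51 g P per sq m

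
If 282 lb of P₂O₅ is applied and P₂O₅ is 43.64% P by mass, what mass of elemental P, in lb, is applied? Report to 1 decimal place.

P = 282 × 0.4364 = 123.065 lb.

123.1 lb P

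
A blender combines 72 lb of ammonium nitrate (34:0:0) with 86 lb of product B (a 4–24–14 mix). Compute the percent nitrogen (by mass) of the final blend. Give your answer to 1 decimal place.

17.7% N

Total mass = 72 + 86 = 158 lb.
N mass = 34%×72 + 4%×86 = 27.92 lb.
% N = 27.92 / 158 = 17.6709%.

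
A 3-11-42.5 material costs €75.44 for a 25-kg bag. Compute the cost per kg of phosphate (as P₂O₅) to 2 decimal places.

€27.43 per kg P₂O₅

P₂O₅ in bag = 25 × 11% = 2.75 kg.
Cost per kg P₂O₅ = €75.44 / 2.75 = €27.4327.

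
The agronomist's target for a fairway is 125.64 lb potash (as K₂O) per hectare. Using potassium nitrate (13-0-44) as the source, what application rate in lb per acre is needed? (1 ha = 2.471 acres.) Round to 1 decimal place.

Product per hectare = 125.64 / 44% = 285.545 lb.
Convert to per acre: 285.545 × 0.404694 = 115.559 lb.

115.6 lb of product per acre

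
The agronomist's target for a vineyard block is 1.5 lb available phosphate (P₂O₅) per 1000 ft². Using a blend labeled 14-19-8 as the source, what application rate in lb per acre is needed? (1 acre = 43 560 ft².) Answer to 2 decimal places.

343.89 lb of product per acre

Product per 1000 ft² = 1.5 / 19% = 7.89474 lb.
Convert to per acre: 7.89474 × 43.56 = 343.8947 lb.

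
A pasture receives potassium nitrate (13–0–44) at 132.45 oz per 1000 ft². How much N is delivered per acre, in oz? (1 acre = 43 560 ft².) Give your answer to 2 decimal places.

750.04 oz N per acre

nitrogen per 1000 ft² = 132.45 × 13% = 17.2185 oz.
Convert to per acre: 17.2185 × 43.56 = 750.038 oz.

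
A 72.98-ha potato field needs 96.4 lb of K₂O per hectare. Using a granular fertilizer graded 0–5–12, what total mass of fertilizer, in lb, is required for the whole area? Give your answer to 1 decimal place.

58627.3 lb

Product per hectare = 96.4 / 12% = 803.333 lb.
Total product = 803.333 × 72.98 = 58627.27 lb.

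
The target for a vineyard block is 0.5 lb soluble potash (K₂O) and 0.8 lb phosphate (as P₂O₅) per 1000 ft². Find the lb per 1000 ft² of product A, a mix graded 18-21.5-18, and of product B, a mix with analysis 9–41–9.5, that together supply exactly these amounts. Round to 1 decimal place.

Per-1000 ft² balance (a = product A, b = product B):
K₂O: 0.18·a + 0.095·b = 0.5
P₂O₅: 0.215·a + 0.41·b = 0.8
Eliminate a: (row1) − 0.18/0.215·(row2) → -0.248256·b = -0.169767, so b = 0.683841.
Back-substitute: a = (0.5 − 0.095·0.683841) / 0.18 = 2.41686.

2.4 lb product A, 0.7 lb product B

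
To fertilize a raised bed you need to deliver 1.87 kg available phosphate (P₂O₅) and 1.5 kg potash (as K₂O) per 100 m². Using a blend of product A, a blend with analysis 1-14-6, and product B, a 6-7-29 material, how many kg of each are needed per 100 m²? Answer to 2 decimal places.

12.01 kg product A, 2.69 kg product B

With a, b = kg per 100 m² of product A and product B:
P₂O₅: 0.14·a + 0.07·b = 1.87
K₂O: 0.06·a + 0.29·b = 1.5
Eliminate a: (row1) − 0.14/0.06·(row2) → -0.606667·b = -1.63, so b = 2.68681.
Back-substitute: a = (1.87 − 0.07·2.68681) / 0.14 = 12.0137.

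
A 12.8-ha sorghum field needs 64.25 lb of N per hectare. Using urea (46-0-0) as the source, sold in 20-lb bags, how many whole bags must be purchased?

90 bags

Product per hectare = 64.25 / 46% = 139.674 lb.
Total product = 139.674 × 12.8 = 1787.83 lb.
Bags = ⌈1787.83 / 20⌉ = 90.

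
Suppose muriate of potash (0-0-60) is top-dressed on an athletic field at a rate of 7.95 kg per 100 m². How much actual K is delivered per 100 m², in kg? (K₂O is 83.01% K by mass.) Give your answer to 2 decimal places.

K₂O per 100 m² = 7.95 × 60% = 4.77 kg.
Elemental K = 4.77 × 0.8301 = 3.95958 kg per 100 m².

3.96 kg K per hundred sq m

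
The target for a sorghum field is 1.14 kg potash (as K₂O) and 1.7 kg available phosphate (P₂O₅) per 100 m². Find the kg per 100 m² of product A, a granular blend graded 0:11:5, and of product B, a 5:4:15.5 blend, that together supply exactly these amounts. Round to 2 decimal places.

14.48 kg product A, 2.68 kg product B

With a, b = kg per 100 m² of product A and product B:
K₂O: 0.05·a + 0.155·b = 1.14
P₂O₅: 0.11·a + 0.04·b = 1.7
Eliminate b: (row1) − 0.155/0.04·(row2) → -0.37625·a = -5.4475, so a = 14.4784.
Then b = (1.7 − 0.11·14.4784) / 0.04 = 2.68439.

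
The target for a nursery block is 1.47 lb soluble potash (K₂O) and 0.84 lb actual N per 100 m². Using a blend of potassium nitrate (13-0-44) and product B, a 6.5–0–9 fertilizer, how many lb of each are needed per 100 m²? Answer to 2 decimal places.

Per-100 m² balance (a = potassium nitrate, b = product B):
K₂O: 0.44·a + 0.09·b = 1.47
N: 0.13·a + 0.065·b = 0.84
Eliminate b: (row1) − 0.09/0.065·(row2) → 0.26·a = 0.306923, so a = 1.18047.
Then b = (0.84 − 0.13·1.18047) / 0.065 = 10.5621.

1.18 lb potassium nitrate, 10.56 lb product B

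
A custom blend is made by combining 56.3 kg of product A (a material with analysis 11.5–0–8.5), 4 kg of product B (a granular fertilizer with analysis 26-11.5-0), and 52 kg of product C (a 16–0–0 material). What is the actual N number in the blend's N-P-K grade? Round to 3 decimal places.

14.100% N

Total mass = 56.3 + 4 + 52 = 112.3 kg.
N mass = 11.5%×56.3 + 26%×4 + 16%×52 = 15.8345 kg.
% N = 15.8345 / 112.3 = 14.1002%.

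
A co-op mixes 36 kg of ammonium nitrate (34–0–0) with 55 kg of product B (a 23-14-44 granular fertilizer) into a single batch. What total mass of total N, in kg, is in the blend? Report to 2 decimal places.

N mass = 34%×36 + 23%×55 = 24.89 kg.

24.89 kg N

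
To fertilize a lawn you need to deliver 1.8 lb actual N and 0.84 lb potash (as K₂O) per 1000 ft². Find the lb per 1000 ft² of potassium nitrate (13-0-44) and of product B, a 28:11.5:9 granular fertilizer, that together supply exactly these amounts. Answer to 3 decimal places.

Per-1000 ft² balance (a = potassium nitrate, b = product B):
N: 0.13·a + 0.28·b = 1.8
K₂O: 0.44·a + 0.09·b = 0.84
From row1: a = (1.8 − 0.28·b) / 0.13.
Into row2: 0.44·(1.8 − 0.28·b)/0.13 + 0.09·b = 0.84 → b = 6.12377, a = 0.656502.

0.657 lb potassium nitrate, 6.124 lb product B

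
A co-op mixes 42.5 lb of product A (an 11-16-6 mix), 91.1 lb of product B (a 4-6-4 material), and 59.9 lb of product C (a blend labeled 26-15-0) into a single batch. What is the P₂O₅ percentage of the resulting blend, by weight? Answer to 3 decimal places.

10.982% P₂O₅

Total mass = 42.5 + 91.1 + 59.9 = 193.5 lb.
P₂O₅ mass = 16%×42.5 + 6%×91.1 + 15%×59.9 = 21.251 lb.
% P₂O₅ = 21.251 / 193.5 = 10.9824%.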